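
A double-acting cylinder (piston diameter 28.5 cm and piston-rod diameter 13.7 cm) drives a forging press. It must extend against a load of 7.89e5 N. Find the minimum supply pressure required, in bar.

P ≈ 124 bar

Cap-side area A_cap = π/4 × (28.5 cm)² = 637.9 cm^2
P = F / A = 7.89e5 N / A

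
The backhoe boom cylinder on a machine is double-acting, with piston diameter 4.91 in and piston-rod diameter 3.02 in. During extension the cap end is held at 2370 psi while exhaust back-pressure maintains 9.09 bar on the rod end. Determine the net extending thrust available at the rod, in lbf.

Cap-side area A_cap = π/4 × (4.91 in)² = 18.93 in^2
Rod-side annular area A_ann = π/4 × (4.91² − 3.02²) = 11.77 in^2
Net thrust = P_cap·A_cap − P_rod·A_ann = 44870 lbf − 1552 lbf

F ≈ 43300 lbf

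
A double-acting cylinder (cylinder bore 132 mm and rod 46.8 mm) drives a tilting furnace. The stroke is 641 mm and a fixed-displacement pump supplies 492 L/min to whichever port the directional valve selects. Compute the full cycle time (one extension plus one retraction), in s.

t ≈ 2.01 s

Cap-side area A_cap = π/4 × (132 mm)² = 13680 mm^2
Rod-side annular area A_ann = π/4 × (132² − 46.8²) = 11960 mm^2
t_ext = A_cap·L/Q = 1.070 s
t_ret = A_ann·L/Q = 0.9353 s
t_cycle = t_ext + t_ret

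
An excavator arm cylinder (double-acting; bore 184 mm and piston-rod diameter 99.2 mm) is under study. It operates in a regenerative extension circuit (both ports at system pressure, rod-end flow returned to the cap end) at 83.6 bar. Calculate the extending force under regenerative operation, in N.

F ≈ 64600 N

With equal pressure on both faces, forces on the annular region cancel; the net push is pressure × rod cross-section.
Rod cross-section A_rod = π/4 × (99.2 mm)² = 7729 mm^2
F = P × A_rod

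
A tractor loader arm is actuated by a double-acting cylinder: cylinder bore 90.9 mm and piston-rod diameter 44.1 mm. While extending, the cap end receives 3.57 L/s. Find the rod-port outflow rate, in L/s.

Q_out ≈ 2.73 L/s

Cap-side area A_cap = π/4 × (90.9 mm)² = 6490 mm^2
Rod-side annular area A_ann = π/4 × (90.9² − 44.1²) = 4962 mm^2
Piston speed v = Q_in/A_cap; rod-end outflow Q_out = v × A_ann = Q_in × A_ann/A_cap.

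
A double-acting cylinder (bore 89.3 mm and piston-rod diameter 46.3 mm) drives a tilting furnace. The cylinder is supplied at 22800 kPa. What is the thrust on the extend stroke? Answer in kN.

Cap-side area A_cap = π/4 × (89.3 mm)² = 6263 mm^2
F = P × A_cap = 22800 kPa × A_cap

F ≈ 143 kN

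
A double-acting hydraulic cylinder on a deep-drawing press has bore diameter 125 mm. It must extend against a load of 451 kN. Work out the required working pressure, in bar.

P ≈ 368 bar

Cap-side area A_cap = π/4 × (125 mm)² = 12270 mm^2
P = F / A = 451 kN / A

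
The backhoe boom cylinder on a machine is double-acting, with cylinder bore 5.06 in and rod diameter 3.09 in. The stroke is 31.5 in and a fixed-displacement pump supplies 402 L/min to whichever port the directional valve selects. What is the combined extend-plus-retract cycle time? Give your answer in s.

Cap-side area A_cap = π/4 × (5.06 in)² = 20.11 in^2
Rod-side annular area A_ann = π/4 × (5.06² − 3.09²) = 12.61 in^2
t_ext = A_cap·L/Q = 1.549 s
t_ret = A_ann·L/Q = 0.9715 s
t_cycle = t_ext + t_ret

t ≈ 2.52 s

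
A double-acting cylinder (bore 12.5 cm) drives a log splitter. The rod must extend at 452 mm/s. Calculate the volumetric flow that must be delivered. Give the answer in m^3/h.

Q ≈ 20.0 m^3/h

Cap-side area A_cap = π/4 × (12.5 cm)² = 122.7 cm^2
Q = A × v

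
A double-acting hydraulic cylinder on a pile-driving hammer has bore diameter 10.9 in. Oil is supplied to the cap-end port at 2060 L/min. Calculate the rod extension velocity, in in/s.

v ≈ 22.5 in/s

Cap-side area A_cap = π/4 × (10.9 in)² = 93.31 in^2
v = Q / A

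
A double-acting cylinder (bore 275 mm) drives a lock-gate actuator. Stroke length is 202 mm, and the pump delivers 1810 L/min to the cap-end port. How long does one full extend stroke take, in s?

t ≈ 0.398 s

Cap-side area A_cap = π/4 × (275 mm)² = 59400 mm^2
Swept volume V = A × L; t = V / Q = A·L / Q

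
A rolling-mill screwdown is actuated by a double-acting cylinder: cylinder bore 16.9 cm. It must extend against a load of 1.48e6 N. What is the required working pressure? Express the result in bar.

Cap-side area A_cap = π/4 × (16.9 cm)² = 224.3 cm^2
P = F / A = 1.48e6 N / A

P ≈ 660 bar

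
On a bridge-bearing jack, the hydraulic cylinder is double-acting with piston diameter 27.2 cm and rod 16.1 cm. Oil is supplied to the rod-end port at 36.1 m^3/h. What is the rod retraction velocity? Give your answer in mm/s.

Rod-side annular area A_ann = π/4 × (27.2² − 16.1²) = 377.5 cm^2
Flow into the rod-end port fills the annular volume.
v = Q / A

v ≈ 266 mm/s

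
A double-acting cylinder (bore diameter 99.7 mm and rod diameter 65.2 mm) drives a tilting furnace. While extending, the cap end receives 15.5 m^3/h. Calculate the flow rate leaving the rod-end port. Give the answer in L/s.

Cap-side area A_cap = π/4 × (99.7 mm)² = 7807 mm^2
Rod-side annular area A_ann = π/4 × (99.7² − 65.2²) = 4468 mm^2
Piston speed v = Q_in/A_cap; rod-end outflow Q_out = v × A_ann = Q_in × A_ann/A_cap.

Q_out ≈ 2.46 L/s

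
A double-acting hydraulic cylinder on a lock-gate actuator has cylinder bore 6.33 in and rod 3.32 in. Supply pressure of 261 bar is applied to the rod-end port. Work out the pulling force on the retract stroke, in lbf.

Rod-side annular area A_ann = π/4 × (6.33² − 3.32²) = 22.81 in^2
On retraction the pressure acts on the annular area (bore minus rod).
F = P × A_ann

F ≈ 86400 lbf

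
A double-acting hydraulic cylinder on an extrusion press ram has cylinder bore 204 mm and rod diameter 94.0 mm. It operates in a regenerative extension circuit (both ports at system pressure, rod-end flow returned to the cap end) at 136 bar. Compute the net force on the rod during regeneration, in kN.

F ≈ 94.4 kN

With equal pressure on both faces, forces on the annular region cancel; the net push is pressure × rod cross-section.
Rod cross-section A_rod = π/4 × (94.0 mm)² = 6940 mm^2
F = P × A_rod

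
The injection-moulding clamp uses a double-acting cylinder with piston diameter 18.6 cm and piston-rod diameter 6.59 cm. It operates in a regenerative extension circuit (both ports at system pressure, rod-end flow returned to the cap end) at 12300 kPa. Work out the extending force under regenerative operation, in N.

F ≈ 42000 N

With equal pressure on both faces, forces on the annular region cancel; the net push is pressure × rod cross-section.
Rod cross-section A_rod = π/4 × (6.59 cm)² = 34.11 cm^2
F = P × A_rod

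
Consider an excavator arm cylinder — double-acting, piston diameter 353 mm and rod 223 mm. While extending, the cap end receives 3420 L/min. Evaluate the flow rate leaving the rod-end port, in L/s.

Cap-side area A_cap = π/4 × (353 mm)² = 97870 mm^2
Rod-side annular area A_ann = π/4 × (353² − 223²) = 58810 mm^2
Piston speed v = Q_in/A_cap; rod-end outflow Q_out = v × A_ann = Q_in × A_ann/A_cap.

Q_out ≈ 34.3 L/s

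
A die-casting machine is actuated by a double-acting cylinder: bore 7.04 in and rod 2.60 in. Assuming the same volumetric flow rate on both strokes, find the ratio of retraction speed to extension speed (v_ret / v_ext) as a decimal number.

v_ret/v_ext ≈ 1.16

Cap-side area A_cap = π/4 × (7.04 in)² = 38.93 in^2
Rod-side annular area A_ann = π/4 × (7.04² − 2.60²) = 33.62 in^2
For equal Q, v ∝ 1/A, so v_ret/v_ext = A_cap/A_ann.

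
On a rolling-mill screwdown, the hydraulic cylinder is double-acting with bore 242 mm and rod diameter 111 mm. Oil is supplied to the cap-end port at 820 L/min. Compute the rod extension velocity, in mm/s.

v ≈ 297 mm/s

Cap-side area A_cap = π/4 × (242 mm)² = 46000 mm^2
v = Q / A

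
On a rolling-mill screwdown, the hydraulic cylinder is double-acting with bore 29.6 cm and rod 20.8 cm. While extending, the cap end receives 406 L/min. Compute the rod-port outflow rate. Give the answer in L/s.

Cap-side area A_cap = π/4 × (29.6 cm)² = 688.1 cm^2
Rod-side annular area A_ann = π/4 × (29.6² − 20.8²) = 348.3 cm^2
Piston speed v = Q_in/A_cap; rod-end outflow Q_out = v × A_ann = Q_in × A_ann/A_cap.

Q_out ≈ 3.43 L/s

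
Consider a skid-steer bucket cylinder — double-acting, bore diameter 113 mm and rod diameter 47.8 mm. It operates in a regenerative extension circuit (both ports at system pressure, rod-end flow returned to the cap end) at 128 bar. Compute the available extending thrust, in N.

With equal pressure on both faces, forces on the annular region cancel; the net push is pressure × rod cross-section.
Rod cross-section A_rod = π/4 × (47.8 mm)² = 1795 mm^2
F = P × A_rod

F ≈ 23000 N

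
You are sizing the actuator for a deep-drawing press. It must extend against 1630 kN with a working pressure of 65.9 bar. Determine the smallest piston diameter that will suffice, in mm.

D ≈ 561 mm

Extension force acts on the full piston face: F = P × (π/4)D².
D = √(4F / (πP)) = √(4 × 1630 kN / (π × 65.9 bar))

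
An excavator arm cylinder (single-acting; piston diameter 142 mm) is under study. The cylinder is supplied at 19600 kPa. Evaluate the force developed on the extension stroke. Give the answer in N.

F ≈ 3.10e5 N

Cap-side area A_cap = π/4 × (142 mm)² = 15840 mm^2
F = P × A_cap = 19600 kPa × A_cap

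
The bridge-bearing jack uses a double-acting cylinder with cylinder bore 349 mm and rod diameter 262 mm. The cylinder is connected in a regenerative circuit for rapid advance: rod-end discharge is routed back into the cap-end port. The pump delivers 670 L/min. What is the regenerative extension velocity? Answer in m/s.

In regeneration the rod-end outflow joins the pump flow into the cap end, so the net volume the pump must supply per unit advance equals the rod cross-section area.
Rod cross-section A_rod = π/4 × (262 mm)² = 53910 mm^2
v = Q_pump / A_rod

v ≈ 0.207 m/s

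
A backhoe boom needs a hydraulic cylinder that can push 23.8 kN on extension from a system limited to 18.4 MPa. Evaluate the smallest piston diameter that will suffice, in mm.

D ≈ 40.6 mm

Extension force acts on the full piston face: F = P × (π/4)D².
D = √(4F / (πP)) = √(4 × 23.8 kN / (π × 18.4 MPa))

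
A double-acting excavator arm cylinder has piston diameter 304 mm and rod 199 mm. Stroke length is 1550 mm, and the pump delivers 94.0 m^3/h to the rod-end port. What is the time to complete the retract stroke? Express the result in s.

Rod-side annular area A_ann = π/4 × (304² − 199²) = 41480 mm^2
Swept volume V = A × L; t = V / Q = A·L / Q

t ≈ 2.46 s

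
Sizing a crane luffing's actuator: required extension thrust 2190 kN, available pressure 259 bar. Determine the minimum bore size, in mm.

Extension force acts on the full piston face: F = P × (π/4)D².
D = √(4F / (πP)) = √(4 × 2190 kN / (π × 259 bar))

D ≈ 328 mm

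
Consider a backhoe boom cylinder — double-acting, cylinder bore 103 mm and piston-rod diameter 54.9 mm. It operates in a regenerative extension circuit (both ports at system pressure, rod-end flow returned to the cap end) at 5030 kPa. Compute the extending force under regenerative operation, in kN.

With equal pressure on both faces, forces on the annular region cancel; the net push is pressure × rod cross-section.
Rod cross-section A_rod = π/4 × (54.9 mm)² = 2367 mm^2
F = P × A_rod

F ≈ 11.9 kN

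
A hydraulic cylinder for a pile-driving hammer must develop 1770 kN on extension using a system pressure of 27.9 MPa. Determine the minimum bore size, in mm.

Extension force acts on the full piston face: F = P × (π/4)D².
D = √(4F / (πP)) = √(4 × 1770 kN / (π × 27.9 MPa))

D ≈ 284 mm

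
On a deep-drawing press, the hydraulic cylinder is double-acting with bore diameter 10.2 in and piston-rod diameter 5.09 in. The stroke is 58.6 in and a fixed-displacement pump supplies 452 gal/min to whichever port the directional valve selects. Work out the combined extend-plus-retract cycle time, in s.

t ≈ 4.82 s

Cap-side area A_cap = π/4 × (10.2 in)² = 81.71 in^2
Rod-side annular area A_ann = π/4 × (10.2² − 5.09²) = 61.36 in^2
t_ext = A_cap·L/Q = 2.752 s
t_ret = A_ann·L/Q = 2.066 s
t_cycle = t_ext + t_ret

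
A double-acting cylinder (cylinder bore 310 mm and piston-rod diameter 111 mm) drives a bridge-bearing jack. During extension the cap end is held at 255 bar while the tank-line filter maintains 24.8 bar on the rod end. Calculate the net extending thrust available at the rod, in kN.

F ≈ 1760 kN

Cap-side area A_cap = π/4 × (310 mm)² = 75480 mm^2
Rod-side annular area A_ann = π/4 × (310² − 111²) = 65800 mm^2
Net thrust = P_cap·A_cap − P_rod·A_ann = 1925 kN − 163.2 kN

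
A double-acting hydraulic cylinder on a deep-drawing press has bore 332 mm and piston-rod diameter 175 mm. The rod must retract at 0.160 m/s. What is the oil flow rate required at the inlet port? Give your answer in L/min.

Q ≈ 600 L/min

Rod-side annular area A_ann = π/4 × (332² − 175²) = 62520 mm^2
Q = A × v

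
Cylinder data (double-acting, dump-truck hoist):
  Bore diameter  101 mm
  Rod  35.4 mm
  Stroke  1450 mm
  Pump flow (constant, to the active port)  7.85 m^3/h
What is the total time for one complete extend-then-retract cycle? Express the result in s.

Cap-side area A_cap = π/4 × (101 mm)² = 8012 mm^2
Rod-side annular area A_ann = π/4 × (101² − 35.4²) = 7028 mm^2
t_ext = A_cap·L/Q = 5.328 s
t_ret = A_ann·L/Q = 4.673 s
t_cycle = t_ext + t_ret

t ≈ 10.0 s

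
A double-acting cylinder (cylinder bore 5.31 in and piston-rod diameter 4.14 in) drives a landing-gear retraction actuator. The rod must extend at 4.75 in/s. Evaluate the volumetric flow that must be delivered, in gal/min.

Cap-side area A_cap = π/4 × (5.31 in)² = 22.15 in^2
Q = A × v

Q ≈ 27.3 gal/min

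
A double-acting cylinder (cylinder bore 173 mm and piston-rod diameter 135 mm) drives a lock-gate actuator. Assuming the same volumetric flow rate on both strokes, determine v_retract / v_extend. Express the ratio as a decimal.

Cap-side area A_cap = π/4 × (173 mm)² = 23510 mm^2
Rod-side annular area A_ann = π/4 × (173² − 135²) = 9192 mm^2
For equal Q, v ∝ 1/A, so v_ret/v_ext = A_cap/A_ann.

v_ret/v_ext ≈ 2.56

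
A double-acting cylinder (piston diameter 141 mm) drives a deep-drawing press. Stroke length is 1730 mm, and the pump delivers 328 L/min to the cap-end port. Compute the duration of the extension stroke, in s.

t ≈ 4.94 s

Cap-side area A_cap = π/4 × (141 mm)² = 15610 mm^2
Swept volume V = A × L; t = V / Q = A·L / Q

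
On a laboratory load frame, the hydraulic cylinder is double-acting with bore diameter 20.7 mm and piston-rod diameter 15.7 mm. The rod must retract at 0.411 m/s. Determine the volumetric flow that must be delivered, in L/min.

Q ≈ 3.52 L/min

Rod-side annular area A_ann = π/4 × (20.7² − 15.7²) = 142.9 mm^2
Q = A × v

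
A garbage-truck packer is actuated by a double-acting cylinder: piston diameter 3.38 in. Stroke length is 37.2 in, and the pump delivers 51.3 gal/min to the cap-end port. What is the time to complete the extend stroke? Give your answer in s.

Cap-side area A_cap = π/4 × (3.38 in)² = 8.973 in^2
Swept volume V = A × L; t = V / Q = A·L / Q

t ≈ 1.69 s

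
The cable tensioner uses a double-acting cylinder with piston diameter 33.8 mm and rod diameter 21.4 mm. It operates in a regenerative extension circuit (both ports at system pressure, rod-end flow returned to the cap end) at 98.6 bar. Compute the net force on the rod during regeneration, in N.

F ≈ 3550 N

With equal pressure on both faces, forces on the annular region cancel; the net push is pressure × rod cross-section.
Rod cross-section A_rod = π/4 × (21.4 mm)² = 359.7 mm^2
F = P × A_rod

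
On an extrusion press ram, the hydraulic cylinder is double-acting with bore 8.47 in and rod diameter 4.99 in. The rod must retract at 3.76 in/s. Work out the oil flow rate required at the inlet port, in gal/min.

Q ≈ 35.9 gal/min

Rod-side annular area A_ann = π/4 × (8.47² − 4.99²) = 36.79 in^2
Q = A × v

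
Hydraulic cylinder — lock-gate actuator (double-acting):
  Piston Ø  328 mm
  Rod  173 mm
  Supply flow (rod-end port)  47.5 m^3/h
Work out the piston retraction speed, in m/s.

Rod-side annular area A_ann = π/4 × (328² − 173²) = 60990 mm^2
Flow into the rod-end port fills the annular volume.
v = Q / A

v ≈ 0.216 m/s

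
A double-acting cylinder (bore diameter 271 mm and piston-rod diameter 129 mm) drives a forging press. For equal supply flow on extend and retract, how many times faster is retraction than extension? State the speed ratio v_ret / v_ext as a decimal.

v_ret/v_ext ≈ 1.29

Cap-side area A_cap = π/4 × (271 mm)² = 57680 mm^2
Rod-side annular area A_ann = π/4 × (271² − 129²) = 44610 mm^2
For equal Q, v ∝ 1/A, so v_ret/v_ext = A_cap/A_ann.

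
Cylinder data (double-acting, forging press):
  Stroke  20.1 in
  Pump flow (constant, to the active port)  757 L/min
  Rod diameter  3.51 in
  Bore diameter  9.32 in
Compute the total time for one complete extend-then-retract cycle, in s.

Cap-side area A_cap = π/4 × (9.32 in)² = 68.22 in^2
Rod-side annular area A_ann = π/4 × (9.32² − 3.51²) = 58.55 in^2
t_ext = A_cap·L/Q = 1.781 s
t_ret = A_ann·L/Q = 1.528 s
t_cycle = t_ext + t_ret

t ≈ 3.31 s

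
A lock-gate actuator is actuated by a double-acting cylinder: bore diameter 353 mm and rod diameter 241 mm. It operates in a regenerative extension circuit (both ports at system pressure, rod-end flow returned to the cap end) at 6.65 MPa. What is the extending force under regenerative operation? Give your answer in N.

F ≈ 3.03e5 N

With equal pressure on both faces, forces on the annular region cancel; the net push is pressure × rod cross-section.
Rod cross-section A_rod = π/4 × (241 mm)² = 45620 mm^2
F = P × A_rod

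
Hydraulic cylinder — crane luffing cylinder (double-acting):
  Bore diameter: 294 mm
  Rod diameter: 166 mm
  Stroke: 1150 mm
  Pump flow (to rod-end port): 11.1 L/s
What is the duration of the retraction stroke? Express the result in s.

Rod-side annular area A_ann = π/4 × (294² − 166²) = 46240 mm^2
Swept volume V = A × L; t = V / Q = A·L / Q

t ≈ 4.79 s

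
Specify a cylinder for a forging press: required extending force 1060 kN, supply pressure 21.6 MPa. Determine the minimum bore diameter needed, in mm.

Extension force acts on the full piston face: F = P × (π/4)D².
D = √(4F / (πP)) = √(4 × 1060 kN / (π × 21.6 MPa))

D ≈ 250 mm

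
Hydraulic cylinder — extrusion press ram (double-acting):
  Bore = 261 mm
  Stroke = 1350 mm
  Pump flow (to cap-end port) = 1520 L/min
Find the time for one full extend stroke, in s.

Cap-side area A_cap = π/4 × (261 mm)² = 53500 mm^2
Swept volume V = A × L; t = V / Q = A·L / Q

t ≈ 2.85 s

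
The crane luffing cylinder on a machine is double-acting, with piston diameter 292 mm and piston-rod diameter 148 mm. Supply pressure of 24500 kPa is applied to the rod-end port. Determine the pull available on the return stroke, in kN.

F ≈ 1220 kN

Rod-side annular area A_ann = π/4 × (292² − 148²) = 49760 mm^2
On retraction the pressure acts on the annular area (bore minus rod).
F = P × A_ann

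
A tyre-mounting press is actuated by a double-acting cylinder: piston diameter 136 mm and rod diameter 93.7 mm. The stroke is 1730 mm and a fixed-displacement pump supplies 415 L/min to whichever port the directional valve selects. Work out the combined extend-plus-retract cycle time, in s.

t ≈ 5.54 s

Cap-side area A_cap = π/4 × (136 mm)² = 14530 mm^2
Rod-side annular area A_ann = π/4 × (136² − 93.7²) = 7631 mm^2
t_ext = A_cap·L/Q = 3.633 s
t_ret = A_ann·L/Q = 1.909 s
t_cycle = t_ext + t_ret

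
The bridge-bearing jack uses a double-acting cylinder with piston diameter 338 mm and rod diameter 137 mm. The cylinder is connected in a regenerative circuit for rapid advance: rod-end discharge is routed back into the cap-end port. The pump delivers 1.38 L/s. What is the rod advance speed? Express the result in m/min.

In regeneration the rod-end outflow joins the pump flow into the cap end, so the net volume the pump must supply per unit advance equals the rod cross-section area.
Rod cross-section A_rod = π/4 × (137 mm)² = 14740 mm^2
v = Q_pump / A_rod

v ≈ 5.62 m/min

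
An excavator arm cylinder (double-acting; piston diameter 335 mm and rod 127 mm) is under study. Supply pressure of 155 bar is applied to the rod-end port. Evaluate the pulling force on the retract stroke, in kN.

Rod-side annular area A_ann = π/4 × (335² − 127²) = 75470 mm^2
On retraction the pressure acts on the annular area (bore minus rod).
F = P × A_ann

F ≈ 1170 kN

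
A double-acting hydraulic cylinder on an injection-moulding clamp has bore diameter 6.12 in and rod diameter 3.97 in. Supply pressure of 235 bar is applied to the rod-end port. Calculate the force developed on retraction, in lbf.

Rod-side annular area A_ann = π/4 × (6.12² − 3.97²) = 17.04 in^2
On retraction the pressure acts on the annular area (bore minus rod).
F = P × A_ann

F ≈ 58100 lbf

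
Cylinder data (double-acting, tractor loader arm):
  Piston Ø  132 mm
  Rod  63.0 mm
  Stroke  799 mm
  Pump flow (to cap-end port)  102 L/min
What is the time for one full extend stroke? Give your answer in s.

Cap-side area A_cap = π/4 × (132 mm)² = 13680 mm^2
Swept volume V = A × L; t = V / Q = A·L / Q

t ≈ 6.43 s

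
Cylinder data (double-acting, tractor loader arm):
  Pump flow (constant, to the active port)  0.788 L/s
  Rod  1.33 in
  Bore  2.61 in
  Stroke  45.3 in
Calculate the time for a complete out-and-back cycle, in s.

t ≈ 8.77 s

Cap-side area A_cap = π/4 × (2.61 in)² = 5.350 in^2
Rod-side annular area A_ann = π/4 × (2.61² − 1.33²) = 3.961 in^2
t_ext = A_cap·L/Q = 5.040 s
t_ret = A_ann·L/Q = 3.731 s
t_cycle = t_ext + t_ret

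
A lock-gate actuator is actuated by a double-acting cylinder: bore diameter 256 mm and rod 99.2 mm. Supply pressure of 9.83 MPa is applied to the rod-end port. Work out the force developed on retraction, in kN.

F ≈ 430 kN

Rod-side annular area A_ann = π/4 × (256² − 99.2²) = 43740 mm^2
On retraction the pressure acts on the annular area (bore minus rod).
F = P × A_ann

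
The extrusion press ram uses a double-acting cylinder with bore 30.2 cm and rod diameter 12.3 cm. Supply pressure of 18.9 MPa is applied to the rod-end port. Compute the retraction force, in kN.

F ≈ 1130 kN

Rod-side annular area A_ann = π/4 × (30.2² − 12.3²) = 597.5 cm^2
On retraction the pressure acts on the annular area (bore minus rod).
F = P × A_ann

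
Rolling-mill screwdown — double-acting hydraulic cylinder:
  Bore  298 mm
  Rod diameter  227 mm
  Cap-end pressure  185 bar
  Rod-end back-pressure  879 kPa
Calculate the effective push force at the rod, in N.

F ≈ 1.26e6 N

Cap-side area A_cap = π/4 × (298 mm)² = 69750 mm^2
Rod-side annular area A_ann = π/4 × (298² − 227²) = 29280 mm^2
Net thrust = P_cap·A_cap − P_rod·A_ann = 1.290e6 N − 25730 N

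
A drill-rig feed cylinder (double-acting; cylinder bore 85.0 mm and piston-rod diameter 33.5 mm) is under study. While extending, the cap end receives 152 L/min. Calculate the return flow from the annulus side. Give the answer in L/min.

Q_out ≈ 128 L/min

Cap-side area A_cap = π/4 × (85.0 mm)² = 5675 mm^2
Rod-side annular area A_ann = π/4 × (85.0² − 33.5²) = 4793 mm^2
Piston speed v = Q_in/A_cap; rod-end outflow Q_out = v × A_ann = Q_in × A_ann/A_cap.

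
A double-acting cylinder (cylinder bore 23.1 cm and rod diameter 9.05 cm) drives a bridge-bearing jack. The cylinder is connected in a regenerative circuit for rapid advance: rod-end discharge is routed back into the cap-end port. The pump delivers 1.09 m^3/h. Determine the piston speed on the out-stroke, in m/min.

v ≈ 2.82 m/min

In regeneration the rod-end outflow joins the pump flow into the cap end, so the net volume the pump must supply per unit advance equals the rod cross-section area.
Rod cross-section A_rod = π/4 × (9.05 cm)² = 64.33 cm^2
v = Q_pump / A_rod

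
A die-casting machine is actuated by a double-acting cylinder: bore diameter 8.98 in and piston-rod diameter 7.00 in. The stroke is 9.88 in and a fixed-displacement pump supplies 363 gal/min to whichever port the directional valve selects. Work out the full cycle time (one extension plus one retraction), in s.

Cap-side area A_cap = π/4 × (8.98 in)² = 63.33 in^2
Rod-side annular area A_ann = π/4 × (8.98² − 7.00²) = 24.85 in^2
t_ext = A_cap·L/Q = 0.4477 s
t_ret = A_ann·L/Q = 0.1757 s
t_cycle = t_ext + t_ret

t ≈ 0.623 s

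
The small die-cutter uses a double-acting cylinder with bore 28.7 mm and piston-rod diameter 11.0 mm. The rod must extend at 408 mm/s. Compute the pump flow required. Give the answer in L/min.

Cap-side area A_cap = π/4 × (28.7 mm)² = 646.9 mm^2
Q = A × v

Q ≈ 15.8 L/min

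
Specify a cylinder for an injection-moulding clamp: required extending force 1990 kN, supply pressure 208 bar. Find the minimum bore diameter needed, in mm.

D ≈ 349 mm

Extension force acts on the full piston face: F = P × (π/4)D².
D = √(4F / (πP)) = √(4 × 1990 kN / (π × 208 bar))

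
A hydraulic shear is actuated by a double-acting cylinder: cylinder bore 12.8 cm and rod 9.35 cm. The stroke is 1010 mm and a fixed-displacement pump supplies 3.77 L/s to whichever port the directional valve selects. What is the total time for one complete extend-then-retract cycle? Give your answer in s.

Cap-side area A_cap = π/4 × (12.8 cm)² = 128.7 cm^2
Rod-side annular area A_ann = π/4 × (12.8² − 9.35²) = 60.02 cm^2
t_ext = A_cap·L/Q = 3.447 s
t_ret = A_ann·L/Q = 1.608 s
t_cycle = t_ext + t_ret

t ≈ 5.06 s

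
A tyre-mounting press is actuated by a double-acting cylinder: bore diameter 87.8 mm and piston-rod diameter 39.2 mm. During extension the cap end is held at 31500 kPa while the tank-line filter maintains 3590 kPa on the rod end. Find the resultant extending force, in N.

Cap-side area A_cap = π/4 × (87.8 mm)² = 6055 mm^2
Rod-side annular area A_ann = π/4 × (87.8² − 39.2²) = 4848 mm^2
Net thrust = P_cap·A_cap − P_rod·A_ann = 1.907e5 N − 17400 N

F ≈ 1.73e5 N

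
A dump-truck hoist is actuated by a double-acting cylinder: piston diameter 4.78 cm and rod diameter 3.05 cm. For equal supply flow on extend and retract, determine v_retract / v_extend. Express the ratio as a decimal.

v_ret/v_ext ≈ 1.69

Cap-side area A_cap = π/4 × (4.78 cm)² = 17.95 cm^2
Rod-side annular area A_ann = π/4 × (4.78² − 3.05²) = 10.64 cm^2
For equal Q, v ∝ 1/A, so v_ret/v_ext = A_cap/A_ann.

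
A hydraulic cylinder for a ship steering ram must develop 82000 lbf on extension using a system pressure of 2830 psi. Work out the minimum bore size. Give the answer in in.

Extension force acts on the full piston face: F = P × (π/4)D².
D = √(4F / (πP)) = √(4 × 82000 lbf / (π × 2830 psi))

D ≈ 6.07 in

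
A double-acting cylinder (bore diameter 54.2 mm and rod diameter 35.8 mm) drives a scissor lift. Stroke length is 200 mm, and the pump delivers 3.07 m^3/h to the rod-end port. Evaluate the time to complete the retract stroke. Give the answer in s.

Rod-side annular area A_ann = π/4 × (54.2² − 35.8²) = 1301 mm^2
Swept volume V = A × L; t = V / Q = A·L / Q

t ≈ 0.305 s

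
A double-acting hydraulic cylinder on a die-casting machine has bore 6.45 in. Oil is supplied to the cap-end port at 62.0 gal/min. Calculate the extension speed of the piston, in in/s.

v ≈ 7.31 in/s

Cap-side area A_cap = π/4 × (6.45 in)² = 32.67 in^2
v = Q / A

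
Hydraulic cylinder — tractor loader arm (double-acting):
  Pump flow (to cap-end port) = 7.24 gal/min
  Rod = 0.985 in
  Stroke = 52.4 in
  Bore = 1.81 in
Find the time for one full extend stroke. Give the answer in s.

t ≈ 4.84 s

Cap-side area A_cap = π/4 × (1.81 in)² = 2.573 in^2
Swept volume V = A × L; t = V / Q = A·L / Q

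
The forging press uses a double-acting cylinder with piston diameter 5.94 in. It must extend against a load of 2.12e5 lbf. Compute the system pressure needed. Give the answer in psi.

P ≈ 7650 psi

Cap-side area A_cap = π/4 × (5.94 in)² = 27.71 in^2
P = F / A = 2.12e5 lbf / A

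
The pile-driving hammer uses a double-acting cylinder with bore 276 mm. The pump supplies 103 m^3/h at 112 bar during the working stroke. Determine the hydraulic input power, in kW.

W ≈ 320 kW

Hydraulic power = P × Q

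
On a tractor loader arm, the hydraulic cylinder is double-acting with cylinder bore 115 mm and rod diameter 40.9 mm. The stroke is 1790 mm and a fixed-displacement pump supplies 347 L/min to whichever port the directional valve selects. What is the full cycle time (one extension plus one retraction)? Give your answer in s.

t ≈ 6.02 s

Cap-side area A_cap = π/4 × (115 mm)² = 10390 mm^2
Rod-side annular area A_ann = π/4 × (115² − 40.9²) = 9073 mm^2
t_ext = A_cap·L/Q = 3.215 s
t_ret = A_ann·L/Q = 2.808 s
t_cycle = t_ext + t_ret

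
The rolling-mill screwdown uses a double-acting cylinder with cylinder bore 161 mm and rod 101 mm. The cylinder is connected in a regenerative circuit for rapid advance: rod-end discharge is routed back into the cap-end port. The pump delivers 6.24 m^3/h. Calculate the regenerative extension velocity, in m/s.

In regeneration the rod-end outflow joins the pump flow into the cap end, so the net volume the pump must supply per unit advance equals the rod cross-section area.
Rod cross-section A_rod = π/4 × (101 mm)² = 8012 mm^2
v = Q_pump / A_rod

v ≈ 0.216 m/s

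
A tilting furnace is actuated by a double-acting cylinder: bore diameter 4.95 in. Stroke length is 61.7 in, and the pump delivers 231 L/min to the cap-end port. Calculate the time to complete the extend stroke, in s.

Cap-side area A_cap = π/4 × (4.95 in)² = 19.24 in^2
Swept volume V = A × L; t = V / Q = A·L / Q

t ≈ 5.05 s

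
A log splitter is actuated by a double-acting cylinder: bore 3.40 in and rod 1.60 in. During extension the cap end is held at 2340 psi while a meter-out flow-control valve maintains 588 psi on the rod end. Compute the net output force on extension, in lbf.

Cap-side area A_cap = π/4 × (3.40 in)² = 9.079 in^2
Rod-side annular area A_ann = π/4 × (3.40² − 1.60²) = 7.069 in^2
Net thrust = P_cap·A_cap − P_rod·A_ann = 21250 lbf − 4156 lbf

F ≈ 17100 lbf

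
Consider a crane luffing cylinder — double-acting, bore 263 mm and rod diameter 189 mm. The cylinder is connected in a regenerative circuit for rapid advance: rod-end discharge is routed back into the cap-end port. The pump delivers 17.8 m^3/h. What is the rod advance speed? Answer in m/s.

v ≈ 0.176 m/s

In regeneration the rod-end outflow joins the pump flow into the cap end, so the net volume the pump must supply per unit advance equals the rod cross-section area.
Rod cross-section A_rod = π/4 × (189 mm)² = 28060 mm^2
v = Q_pump / A_rod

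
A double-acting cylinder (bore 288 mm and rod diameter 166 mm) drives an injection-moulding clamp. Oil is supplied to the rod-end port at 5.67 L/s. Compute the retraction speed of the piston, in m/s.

v ≈ 0.130 m/s

Rod-side annular area A_ann = π/4 × (288² − 166²) = 43500 mm^2
Flow into the rod-end port fills the annular volume.
v = Q / A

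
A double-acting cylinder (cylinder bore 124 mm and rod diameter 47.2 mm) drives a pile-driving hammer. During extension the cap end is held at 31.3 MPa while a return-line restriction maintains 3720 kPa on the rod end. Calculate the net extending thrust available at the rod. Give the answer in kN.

F ≈ 340 kN

Cap-side area A_cap = π/4 × (124 mm)² = 12080 mm^2
Rod-side annular area A_ann = π/4 × (124² − 47.2²) = 10330 mm^2
Net thrust = P_cap·A_cap − P_rod·A_ann = 378.0 kN − 38.41 kN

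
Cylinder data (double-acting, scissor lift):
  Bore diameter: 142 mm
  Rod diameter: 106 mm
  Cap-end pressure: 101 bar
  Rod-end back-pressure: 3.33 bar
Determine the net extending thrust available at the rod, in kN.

Cap-side area A_cap = π/4 × (142 mm)² = 15840 mm^2
Rod-side annular area A_ann = π/4 × (142² − 106²) = 7012 mm^2
Net thrust = P_cap·A_cap − P_rod·A_ann = 160.0 kN − 2.335 kN

F ≈ 158 kN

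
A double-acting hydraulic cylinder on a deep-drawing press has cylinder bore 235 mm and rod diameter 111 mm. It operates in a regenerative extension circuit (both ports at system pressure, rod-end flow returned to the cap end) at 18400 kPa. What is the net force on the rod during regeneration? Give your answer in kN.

F ≈ 178 kN

With equal pressure on both faces, forces on the annular region cancel; the net push is pressure × rod cross-section.
Rod cross-section A_rod = π/4 × (111 mm)² = 9677 mm^2
F = P × A_rod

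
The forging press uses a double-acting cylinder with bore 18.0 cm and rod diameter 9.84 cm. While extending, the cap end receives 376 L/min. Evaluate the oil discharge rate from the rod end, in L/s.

Cap-side area A_cap = π/4 × (18.0 cm)² = 254.5 cm^2
Rod-side annular area A_ann = π/4 × (18.0² − 9.84²) = 178.4 cm^2
Piston speed v = Q_in/A_cap; rod-end outflow Q_out = v × A_ann = Q_in × A_ann/A_cap.

Q_out ≈ 4.39 L/s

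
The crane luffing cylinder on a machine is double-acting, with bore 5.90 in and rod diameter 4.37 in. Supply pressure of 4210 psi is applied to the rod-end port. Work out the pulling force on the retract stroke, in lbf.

Rod-side annular area A_ann = π/4 × (5.90² − 4.37²) = 12.34 in^2
On retraction the pressure acts on the annular area (bore minus rod).
F = P × A_ann

F ≈ 52000 lbf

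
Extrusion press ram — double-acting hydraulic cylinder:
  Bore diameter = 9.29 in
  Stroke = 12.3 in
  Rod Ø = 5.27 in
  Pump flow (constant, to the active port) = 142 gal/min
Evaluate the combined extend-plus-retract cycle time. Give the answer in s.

t ≈ 2.56 s

Cap-side area A_cap = π/4 × (9.29 in)² = 67.78 in^2
Rod-side annular area A_ann = π/4 × (9.29² − 5.27²) = 45.97 in^2
t_ext = A_cap·L/Q = 1.525 s
t_ret = A_ann·L/Q = 1.034 s
t_cycle = t_ext + t_ret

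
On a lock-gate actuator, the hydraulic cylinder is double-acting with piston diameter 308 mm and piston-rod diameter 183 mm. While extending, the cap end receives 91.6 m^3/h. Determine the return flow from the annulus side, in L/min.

Cap-side area A_cap = π/4 × (308 mm)² = 74510 mm^2
Rod-side annular area A_ann = π/4 × (308² − 183²) = 48200 mm^2
Piston speed v = Q_in/A_cap; rod-end outflow Q_out = v × A_ann = Q_in × A_ann/A_cap.

Q_out ≈ 988 L/min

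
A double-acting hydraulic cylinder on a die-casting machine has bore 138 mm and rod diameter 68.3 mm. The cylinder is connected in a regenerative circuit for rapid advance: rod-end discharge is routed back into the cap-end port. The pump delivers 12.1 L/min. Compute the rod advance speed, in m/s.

v ≈ 0.0550 m/s

In regeneration the rod-end outflow joins the pump flow into the cap end, so the net volume the pump must supply per unit advance equals the rod cross-section area.
Rod cross-section A_rod = π/4 × (68.3 mm)² = 3664 mm^2
v = Q_pump / A_rod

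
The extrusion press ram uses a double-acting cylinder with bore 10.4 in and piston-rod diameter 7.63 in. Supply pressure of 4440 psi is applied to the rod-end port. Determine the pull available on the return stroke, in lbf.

F ≈ 1.74e5 lbf

Rod-side annular area A_ann = π/4 × (10.4² − 7.63²) = 39.23 in^2
On retraction the pressure acts on the annular area (bore minus rod).
F = P × A_ann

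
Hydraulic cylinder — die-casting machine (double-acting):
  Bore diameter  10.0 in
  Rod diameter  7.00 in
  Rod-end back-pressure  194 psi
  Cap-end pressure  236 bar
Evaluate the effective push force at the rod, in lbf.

F ≈ 2.61e5 lbf

Cap-side area A_cap = π/4 × (10.0 in)² = 78.54 in^2
Rod-side annular area A_ann = π/4 × (10.0² − 7.00²) = 40.06 in^2
Net thrust = P_cap·A_cap − P_rod·A_ann = 2.688e5 lbf − 7771 lbf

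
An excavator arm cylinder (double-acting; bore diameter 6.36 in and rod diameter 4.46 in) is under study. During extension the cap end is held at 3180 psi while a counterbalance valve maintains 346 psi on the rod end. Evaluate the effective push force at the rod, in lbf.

Cap-side area A_cap = π/4 × (6.36 in)² = 31.77 in^2
Rod-side annular area A_ann = π/4 × (6.36² − 4.46²) = 16.15 in^2
Net thrust = P_cap·A_cap − P_rod·A_ann = 1.010e5 lbf − 5587 lbf

F ≈ 95400 lbf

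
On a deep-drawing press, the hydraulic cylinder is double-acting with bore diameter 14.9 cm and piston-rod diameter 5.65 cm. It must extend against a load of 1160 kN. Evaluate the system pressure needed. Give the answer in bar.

P ≈ 665 bar

Cap-side area A_cap = π/4 × (14.9 cm)² = 174.4 cm^2
P = F / A = 1160 kN / A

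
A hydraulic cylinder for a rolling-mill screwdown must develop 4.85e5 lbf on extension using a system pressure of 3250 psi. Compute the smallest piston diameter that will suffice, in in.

D ≈ 13.8 in

Extension force acts on the full piston face: F = P × (π/4)D².
D = √(4F / (πP)) = √(4 × 4.85e5 lbf / (π × 3250 psi))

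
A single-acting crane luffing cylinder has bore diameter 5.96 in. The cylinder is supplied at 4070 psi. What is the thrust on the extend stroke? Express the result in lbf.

Cap-side area A_cap = π/4 × (5.96 in)² = 27.90 in^2
F = P × A_cap = 4070 psi × A_cap

F ≈ 1.14e5 lbf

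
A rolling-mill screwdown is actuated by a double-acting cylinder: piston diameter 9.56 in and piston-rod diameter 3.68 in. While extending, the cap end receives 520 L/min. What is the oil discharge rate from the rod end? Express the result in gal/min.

Cap-side area A_cap = π/4 × (9.56 in)² = 71.78 in^2
Rod-side annular area A_ann = π/4 × (9.56² − 3.68²) = 61.14 in^2
Piston speed v = Q_in/A_cap; rod-end outflow Q_out = v × A_ann = Q_in × A_ann/A_cap.

Q_out ≈ 117 gal/min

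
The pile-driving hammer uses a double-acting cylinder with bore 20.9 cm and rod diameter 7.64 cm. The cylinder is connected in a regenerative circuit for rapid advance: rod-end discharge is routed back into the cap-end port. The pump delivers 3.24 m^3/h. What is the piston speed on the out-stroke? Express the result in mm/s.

In regeneration the rod-end outflow joins the pump flow into the cap end, so the net volume the pump must supply per unit advance equals the rod cross-section area.
Rod cross-section A_rod = π/4 × (7.64 cm)² = 45.84 cm^2
v = Q_pump / A_rod

v ≈ 196 mm/s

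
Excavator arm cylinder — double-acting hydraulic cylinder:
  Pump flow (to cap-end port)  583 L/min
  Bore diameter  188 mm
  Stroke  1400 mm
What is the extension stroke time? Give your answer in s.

t ≈ 4.00 s

Cap-side area A_cap = π/4 × (188 mm)² = 27760 mm^2
Swept volume V = A × L; t = V / Q = A·L / Q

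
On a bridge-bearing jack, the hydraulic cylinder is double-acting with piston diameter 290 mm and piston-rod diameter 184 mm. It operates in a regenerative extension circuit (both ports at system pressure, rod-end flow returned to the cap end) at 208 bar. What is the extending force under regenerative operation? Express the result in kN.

F ≈ 553 kN

With equal pressure on both faces, forces on the annular region cancel; the net push is pressure × rod cross-section.
Rod cross-section A_rod = π/4 × (184 mm)² = 26590 mm^2
F = P × A_rod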